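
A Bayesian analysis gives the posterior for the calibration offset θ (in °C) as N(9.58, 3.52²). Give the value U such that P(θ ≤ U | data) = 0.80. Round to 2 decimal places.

12.54

Need U with P(θ ≤ U) = 0.80: U = 9.58 + z_{0.2}·3.52.
z = 0.842; U = 9.58 + 0.842 × 3.52 = 12.54.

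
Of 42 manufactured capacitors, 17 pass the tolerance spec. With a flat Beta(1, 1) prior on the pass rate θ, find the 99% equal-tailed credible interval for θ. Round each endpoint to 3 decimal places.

Posterior: Beta(1+17, 1+25) = Beta(18, 26).
Equal-tailed 99% interval: the 0.005 and 0.995 quantiles of Beta(18, 26).
Posterior mean ≈ 0.409, SD ≈ 0.073; a Normal approximation gives roughly [0.220, 0.598].
Exact: F⁻¹(0.005) = 0.232; F⁻¹(0.995) = 0.602.

[0.232, 0.602]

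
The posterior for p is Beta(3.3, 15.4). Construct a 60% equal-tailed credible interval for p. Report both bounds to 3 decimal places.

[0.101, 0.246]

Posterior: Beta(3.3, 15.4).
Equal-tailed 60% interval: the 0.2 and 0.8 quantiles of Beta(3.3, 15.4).
Posterior mean ≈ 0.176, SD ≈ 0.086; a Normal approximation gives roughly [0.104, 0.249].
Exact: F⁻¹(0.2) = 0.101; F⁻¹(0.8) = 0.246.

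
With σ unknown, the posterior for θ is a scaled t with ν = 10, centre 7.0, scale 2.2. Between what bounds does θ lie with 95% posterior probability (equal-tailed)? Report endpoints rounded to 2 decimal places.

[2.10, 11.90]

The t_10 distribution is symmetric; the 95% interval is 7.0 ± t·2.2 with t_{0.975,10} = 2.228.
Half-width: 2.228 × 2.2 = 4.90.
7.0 − 4.90 = 2.10; 7.0 + 4.90 = 11.90.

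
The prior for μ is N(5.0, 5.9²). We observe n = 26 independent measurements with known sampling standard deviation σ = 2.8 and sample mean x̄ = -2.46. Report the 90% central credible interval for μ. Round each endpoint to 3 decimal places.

Posterior precision = 1/5.9² + 26/2.8² = 0.0287 + 3.3163 = 3.3451, so posterior SD = 0.5468.
Posterior mean = (5.0/5.9² + 26·-2.46/2.8²) / 3.3451 = -2.3959.
Interval: -2.3959 ± 1.645 × 0.5468 → [-3.295, -1.497].

[-3.295, -1.497]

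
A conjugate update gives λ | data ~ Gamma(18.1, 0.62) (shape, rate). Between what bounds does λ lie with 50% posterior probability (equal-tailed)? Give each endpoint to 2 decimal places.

[24.32, 33.48]

Posterior: Gamma(shape 18.1, rate 0.62).
Equal-tailed 50% interval: Gamma(18.1, 0.62) quantiles at 0.25 and 0.75.
Posterior mean ≈ 29.19, SD ≈ 6.86; a Normal approximation gives roughly [24.57, 33.82].
Exact: lower = 24.32; upper = 33.48.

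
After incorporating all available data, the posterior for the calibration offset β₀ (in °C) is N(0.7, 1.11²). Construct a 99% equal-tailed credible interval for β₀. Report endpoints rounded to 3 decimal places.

The posterior is symmetric, so the 99% equal-tailed interval is β₀ = 0.7 ± z·1.11 with z = 2.576.
Half-width: 2.576 × 1.11 = 2.859.
0.7 − 2.859 = -2.159; 0.7 + 2.859 = 3.559.

[-2.159, 3.559]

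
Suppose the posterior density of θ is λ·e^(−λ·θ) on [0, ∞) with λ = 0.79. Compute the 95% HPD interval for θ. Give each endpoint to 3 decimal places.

The exponential density is strictly decreasing on [0, ∞), so the HPD interval is anchored at 0: [0, q] with P(θ ≤ q) = 0.95.
q = −ln(1 − 0.95) / 0.79 = 2.9957 / 0.79 = 3.792.

[0.000, 3.792]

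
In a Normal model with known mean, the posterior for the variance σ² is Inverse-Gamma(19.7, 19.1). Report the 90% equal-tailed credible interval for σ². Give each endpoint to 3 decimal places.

[0.694, 1.468]

Inverse-Gamma(19.7, 19.1) quantiles: F⁻¹(0.05) and F⁻¹(0.95).
Equivalently, 1/σ² ~ Gamma(19.7, rate = 19.1); invert its 0.95 and 0.05 quantiles.
Posterior mean ≈ 1.021, SD ≈ 0.243; a Normal approximation gives roughly [0.622, 1.421].
Exact: lower = 0.694; upper = 1.468.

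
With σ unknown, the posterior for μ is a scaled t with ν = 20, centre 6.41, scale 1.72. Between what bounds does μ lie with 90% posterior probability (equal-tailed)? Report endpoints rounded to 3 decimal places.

[3.443, 9.377]

The t_20 distribution is symmetric; the 90% interval is 6.41 ± t·1.72 with t_{0.95,20} = 1.725.
Half-width: 1.725 × 1.72 = 2.967.
6.41 − 2.967 = 3.443; 6.41 + 2.967 = 9.377.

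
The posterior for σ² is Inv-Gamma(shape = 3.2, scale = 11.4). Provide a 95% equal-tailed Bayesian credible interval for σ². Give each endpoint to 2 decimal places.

Inverse-Gamma(3.2, 11.4) quantiles: F⁻¹(0.025) and F⁻¹(0.975).
Equivalently, 1/σ² ~ Gamma(3.2, rate = 11.4); invert its 0.975 and 0.025 quantiles.
Posterior mean ≈ 5.18, SD ≈ 4.73; a Normal approximation gives roughly [-4.09, 14.45].
Exact: lower = 1.51; upper = 16.13.

[1.51, 16.13]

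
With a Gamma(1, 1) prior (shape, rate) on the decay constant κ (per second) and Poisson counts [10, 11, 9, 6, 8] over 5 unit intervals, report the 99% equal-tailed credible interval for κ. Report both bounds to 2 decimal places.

Posterior: Gamma(1+44, 1+5) = Gamma(45, 6) (shape, rate).
Equal-tailed 99% interval: Gamma(45, 6) quantiles at 0.005 and 0.995.
Posterior mean ≈ 7.50, SD ≈ 1.12; a Normal approximation gives roughly [4.62, 10.38].
Exact: lower = 4.93; upper = 10.69.

[4.93, 10.69]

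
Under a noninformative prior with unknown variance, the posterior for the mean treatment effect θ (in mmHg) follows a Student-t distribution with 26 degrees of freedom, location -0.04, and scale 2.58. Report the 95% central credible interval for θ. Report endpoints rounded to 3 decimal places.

The t_26 distribution is symmetric; the 95% interval is -0.04 ± t·2.58 with t_{0.975,26} = 2.056.
Half-width: 2.056 × 2.58 = 5.303.
-0.04 − 5.303 = -5.343; -0.04 + 5.303 = 5.263.

[-5.343, 5.263]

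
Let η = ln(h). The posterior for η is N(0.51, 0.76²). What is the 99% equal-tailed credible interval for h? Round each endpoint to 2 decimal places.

On the log scale the 99% interval is 0.51 ± 2.576 × 0.76 = [-1.4476, 2.4676].
Exponentiate: [e^-1.4476, e^2.4676] = [0.24, 11.79].

[0.24, 11.79]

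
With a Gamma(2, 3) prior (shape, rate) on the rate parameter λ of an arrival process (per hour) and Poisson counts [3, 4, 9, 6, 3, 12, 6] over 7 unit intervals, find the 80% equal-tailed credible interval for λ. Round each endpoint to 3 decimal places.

[3.665, 5.378]

Posterior: Gamma(2+43, 3+7) = Gamma(45, 10) (shape, rate).
Equal-tailed 80% interval: Gamma(45, 10) quantiles at 0.1 and 0.9.
Posterior mean ≈ 4.500, SD ≈ 0.671; a Normal approximation gives roughly [3.640, 5.360].
Exact: lower = 3.665; upper = 5.378.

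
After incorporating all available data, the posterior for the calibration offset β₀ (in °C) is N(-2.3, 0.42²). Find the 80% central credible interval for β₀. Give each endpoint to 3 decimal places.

[-2.838, -1.762]

The posterior is symmetric, so the 80% equal-tailed interval is β₀ = -2.3 ± z·0.42 with z = 1.282.
Half-width: 1.282 × 0.42 = 0.538.
-2.3 − 0.538 = -2.838; -2.3 + 0.538 = -1.762.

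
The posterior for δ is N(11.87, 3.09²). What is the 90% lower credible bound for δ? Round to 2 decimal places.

Need L with P(δ ≥ L) = 0.90: L = 11.87 − z_{0.1}·3.09.
z = 1.282; L = 11.87 − 1.282 × 3.09 = 7.91.

7.91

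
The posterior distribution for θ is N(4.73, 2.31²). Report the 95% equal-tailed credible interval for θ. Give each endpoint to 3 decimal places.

[0.202, 9.258]

The posterior is symmetric, so the 95% equal-tailed interval is θ = 4.73 ± z·2.31 with z = 1.960.
Half-width: 1.960 × 2.31 = 4.528.
4.73 − 4.528 = 0.202; 4.73 + 4.528 = 9.258.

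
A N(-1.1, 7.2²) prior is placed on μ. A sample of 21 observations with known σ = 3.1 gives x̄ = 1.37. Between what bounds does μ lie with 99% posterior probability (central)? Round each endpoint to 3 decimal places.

Posterior precision = 1/7.2² + 21/3.1² = 0.0193 + 2.1852 = 2.2045, so posterior SD = 0.6735.
Posterior mean = (-1.1/7.2² + 21·1.37/3.1²) / 2.2045 = 1.3484.
Interval: 1.3484 ± 2.576 × 0.6735 → [-0.386, 3.083].

[-0.386, 3.083]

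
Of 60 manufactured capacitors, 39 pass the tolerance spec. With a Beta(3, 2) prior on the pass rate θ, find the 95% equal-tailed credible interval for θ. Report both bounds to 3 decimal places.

[0.527, 0.757]

Posterior: Beta(3+39, 2+21) = Beta(42, 23).
Equal-tailed 95% interval: the 0.025 and 0.975 quantiles of Beta(42, 23).
Posterior mean ≈ 0.646, SD ≈ 0.059; a Normal approximation gives roughly [0.531, 0.762].
Exact: F⁻¹(0.025) = 0.527; F⁻¹(0.975) = 0.757.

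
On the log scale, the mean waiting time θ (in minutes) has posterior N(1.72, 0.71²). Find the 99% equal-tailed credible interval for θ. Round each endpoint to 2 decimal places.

[0.90, 34.77]

On the log scale the 99% interval is 1.72 ± 2.576 × 0.71 = [-0.1088, 3.5488].
Exponentiate: [e^-0.1088, e^3.5488] = [0.90, 34.77].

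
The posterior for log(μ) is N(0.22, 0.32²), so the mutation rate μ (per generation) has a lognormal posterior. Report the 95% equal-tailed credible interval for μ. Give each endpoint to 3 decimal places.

On the log scale the 95% interval is 0.22 ± 1.960 × 0.32 = [-0.4072, 0.8472].
Exponentiate: [e^-0.4072, e^0.8472] = [0.666, 2.333].

[0.666, 2.333]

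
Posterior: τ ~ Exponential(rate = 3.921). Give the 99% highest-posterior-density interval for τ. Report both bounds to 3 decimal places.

The exponential density is strictly decreasing on [0, ∞), so the HPD interval is anchored at 0: [0, q] with P(τ ≤ q) = 0.99.
q = −ln(1 − 0.99) / 3.921 = 4.6052 / 3.921 = 1.174.

[0.000, 1.174]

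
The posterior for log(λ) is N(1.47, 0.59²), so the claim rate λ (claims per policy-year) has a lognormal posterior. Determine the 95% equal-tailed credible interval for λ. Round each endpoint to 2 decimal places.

On the log scale the 95% interval is 1.47 ± 1.960 × 0.59 = [0.3136, 2.6264].
Exponentiate: [e^0.3136, e^2.6264] = [1.37, 13.82].

[1.37, 13.82]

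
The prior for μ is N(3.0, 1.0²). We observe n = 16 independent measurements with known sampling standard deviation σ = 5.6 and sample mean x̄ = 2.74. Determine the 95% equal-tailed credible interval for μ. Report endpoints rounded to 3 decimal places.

[1.317, 4.507]

Posterior precision = 1/1.0² + 16/5.6² = 1.0000 + 0.5102 = 1.5102, so posterior SD = 0.8137.
Posterior mean = (3.0/1.0² + 16·2.74/5.6²) / 1.5102 = 2.9122.
Interval: 2.9122 ± 1.960 × 0.8137 → [1.317, 4.507].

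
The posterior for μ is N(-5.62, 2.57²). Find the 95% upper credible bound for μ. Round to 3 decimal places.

Need U with P(μ ≤ U) = 0.95: U = -5.62 + z_{0.05}·2.57.
z = 1.645; U = -5.62 + 1.645 × 2.57 = -1.393.

-1.393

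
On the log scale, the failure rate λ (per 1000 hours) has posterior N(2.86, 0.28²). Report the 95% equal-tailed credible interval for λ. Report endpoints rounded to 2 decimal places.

[10.09, 30.23]

On the log scale the 95% interval is 2.86 ± 1.960 × 0.28 = [2.3112, 3.4088].
Exponentiate: [e^2.3112, e^3.4088] = [10.09, 30.23].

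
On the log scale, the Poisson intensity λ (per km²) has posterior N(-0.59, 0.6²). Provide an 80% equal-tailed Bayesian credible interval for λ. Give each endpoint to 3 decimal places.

On the log scale the 80% interval is -0.59 ± 1.282 × 0.6 = [-1.3589, 0.1789].
Exponentiate: [e^-1.3589, e^0.1789] = [0.257, 1.196].

[0.257, 1.196]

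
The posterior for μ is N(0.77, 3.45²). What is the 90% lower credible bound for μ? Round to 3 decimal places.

-3.651

Need L with P(μ ≥ L) = 0.90: L = 0.77 − z_{0.1}·3.45.
z = 1.282; L = 0.77 − 1.282 × 3.45 = -3.651.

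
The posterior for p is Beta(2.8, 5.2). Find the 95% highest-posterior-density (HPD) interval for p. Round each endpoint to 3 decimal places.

The posterior is unimodal and skewed, so the HPD interval has equal density at both endpoints and is the shortest 95% interval.
Solving f(0.064) = f(0.655) with F(0.655) − F(0.064) = 0.95 gives [0.064, 0.655].
For comparison, the equal-tailed interval is [0.085, 0.686]; the HPD is narrower and shifted toward the mode.

[0.064, 0.655]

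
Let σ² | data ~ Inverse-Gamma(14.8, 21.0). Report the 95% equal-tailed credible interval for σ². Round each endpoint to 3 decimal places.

[0.904, 2.547]

Inverse-Gamma(14.8, 21.0) quantiles: F⁻¹(0.025) and F⁻¹(0.975).
Equivalently, 1/σ² ~ Gamma(14.8, rate = 21.0); invert its 0.975 and 0.025 quantiles.
Posterior mean ≈ 1.522, SD ≈ 0.425; a Normal approximation gives roughly [0.688, 2.355].
Exact: lower = 0.904; upper = 2.547.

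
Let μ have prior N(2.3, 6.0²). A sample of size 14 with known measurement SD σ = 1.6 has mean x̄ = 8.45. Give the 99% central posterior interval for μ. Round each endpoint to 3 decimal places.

[7.320, 9.518]

Posterior precision = 1/6.0² + 14/1.6² = 0.0278 + 5.4687 = 5.4965, so posterior SD = 0.4265.
Posterior mean = (2.3/6.0² + 14·8.45/1.6²) / 5.4965 = 8.4189.
Interval: 8.4189 ± 2.576 × 0.4265 → [7.320, 9.518].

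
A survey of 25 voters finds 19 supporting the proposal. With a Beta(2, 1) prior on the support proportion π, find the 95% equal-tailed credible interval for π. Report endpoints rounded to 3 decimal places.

[0.577, 0.889]

Posterior: Beta(2+19, 1+6) = Beta(21, 7).
Equal-tailed 95% interval: the 0.025 and 0.975 quantiles of Beta(21, 7).
Posterior mean ≈ 0.750, SD ≈ 0.080; a Normal approximation gives roughly [0.592, 0.908].
Exact: F⁻¹(0.025) = 0.577; F⁻¹(0.975) = 0.889.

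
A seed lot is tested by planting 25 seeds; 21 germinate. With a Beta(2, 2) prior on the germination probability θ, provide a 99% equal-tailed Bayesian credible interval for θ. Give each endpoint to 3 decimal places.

Posterior: Beta(2+21, 2+4) = Beta(23, 6).
Equal-tailed 99% interval: the 0.005 and 0.995 quantiles of Beta(23, 6).
Posterior mean ≈ 0.793, SD ≈ 0.074; a Normal approximation gives roughly [0.603, 0.984].
Exact: F⁻¹(0.005) = 0.572; F⁻¹(0.995) = 0.941.

[0.572, 0.941]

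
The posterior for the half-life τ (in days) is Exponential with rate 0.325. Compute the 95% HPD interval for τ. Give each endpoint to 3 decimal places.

[0.000, 9.218]

The exponential density is strictly decreasing on [0, ∞), so the HPD interval is anchored at 0: [0, q] with P(τ ≤ q) = 0.95.
q = −ln(1 − 0.95) / 0.325 = 2.9957 / 0.325 = 9.218.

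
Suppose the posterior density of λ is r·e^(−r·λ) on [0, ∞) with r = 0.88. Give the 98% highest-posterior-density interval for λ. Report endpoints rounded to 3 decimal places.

The exponential density is strictly decreasing on [0, ∞), so the HPD interval is anchored at 0: [0, q] with P(λ ≤ q) = 0.98.
q = −ln(1 − 0.98) / 0.88 = 3.9120 / 0.88 = 4.445.

[0.000, 4.445]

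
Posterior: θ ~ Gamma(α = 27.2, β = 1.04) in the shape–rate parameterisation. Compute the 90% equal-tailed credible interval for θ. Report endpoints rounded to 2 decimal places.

[18.49, 34.91]

Posterior: Gamma(shape 27.2, rate 1.04).
Equal-tailed 90% interval: Gamma(27.2, 1.04) quantiles at 0.05 and 0.95.
Posterior mean ≈ 26.15, SD ≈ 5.01; a Normal approximation gives roughly [17.91, 34.40].
Exact: lower = 18.49; upper = 34.91.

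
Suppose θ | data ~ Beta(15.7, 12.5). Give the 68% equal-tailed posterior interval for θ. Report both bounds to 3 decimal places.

Posterior: Beta(15.7, 12.5).
Equal-tailed 68% interval: the 0.16 and 0.84 quantiles of Beta(15.7, 12.5).
Posterior mean ≈ 0.557, SD ≈ 0.092; a Normal approximation gives roughly [0.465, 0.648].
Exact: F⁻¹(0.16) = 0.464; F⁻¹(0.84) = 0.650.

[0.464, 0.650]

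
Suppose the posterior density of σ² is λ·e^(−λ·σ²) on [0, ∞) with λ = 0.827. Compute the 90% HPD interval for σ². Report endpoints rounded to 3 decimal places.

[0.000, 2.784]

The exponential density is strictly decreasing on [0, ∞), so the HPD interval is anchored at 0: [0, q] with P(σ² ≤ q) = 0.90.
q = −ln(1 − 0.90) / 0.827 = 2.3026 / 0.827 = 2.784.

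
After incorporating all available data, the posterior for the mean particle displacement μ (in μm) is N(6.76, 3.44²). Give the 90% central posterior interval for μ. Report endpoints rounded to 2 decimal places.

[1.10, 12.42]

The posterior is symmetric, so the 90% equal-tailed interval is μ = 6.76 ± z·3.44 with z = 1.645.
Half-width: 1.645 × 3.44 = 5.66.
6.76 − 5.66 = 1.10; 6.76 + 5.66 = 12.42.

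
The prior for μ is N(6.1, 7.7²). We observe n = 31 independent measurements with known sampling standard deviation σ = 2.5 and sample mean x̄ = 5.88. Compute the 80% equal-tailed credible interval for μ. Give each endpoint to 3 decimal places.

Posterior precision = 1/7.7² + 31/2.5² = 0.0169 + 4.9600 = 4.9769, so posterior SD = 0.4483.
Posterior mean = (6.1/7.7² + 31·5.88/2.5²) / 4.9769 = 5.8807.
Interval: 5.8807 ± 1.282 × 0.4483 → [5.306, 6.455].

[5.306, 6.455]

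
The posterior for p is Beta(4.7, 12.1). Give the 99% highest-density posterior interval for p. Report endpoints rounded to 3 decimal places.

[0.055, 0.567]

The posterior is unimodal and skewed, so the HPD interval has equal density at both endpoints and is the shortest 99% interval.
Solving f(0.055) = f(0.567) with F(0.567) − F(0.055) = 0.99 gives [0.055, 0.567].
For comparison, the equal-tailed interval is [0.066, 0.586]; the HPD is narrower and shifted toward the mode.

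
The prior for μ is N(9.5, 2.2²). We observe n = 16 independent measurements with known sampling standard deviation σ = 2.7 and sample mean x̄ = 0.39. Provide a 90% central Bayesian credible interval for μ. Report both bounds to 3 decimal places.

[0.112, 2.235]

Posterior precision = 1/2.2² + 16/2.7² = 0.2066 + 2.1948 = 2.4014, so posterior SD = 0.6453.
Posterior mean = (9.5/2.2² + 16·0.39/2.7²) / 2.4014 = 1.1738.
Interval: 1.1738 ± 1.645 × 0.6453 → [0.112, 2.235].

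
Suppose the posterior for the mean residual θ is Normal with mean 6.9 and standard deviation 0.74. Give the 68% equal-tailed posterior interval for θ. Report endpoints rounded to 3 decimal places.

[6.164, 7.636]

The posterior is symmetric, so the 68% equal-tailed interval is θ = 6.9 ± z·0.74 with z = 0.994.
Half-width: 0.994 × 0.74 = 0.736.
6.9 − 0.736 = 6.164; 6.9 + 0.736 = 7.636.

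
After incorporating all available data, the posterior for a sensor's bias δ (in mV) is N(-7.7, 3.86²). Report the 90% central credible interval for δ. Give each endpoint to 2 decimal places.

The posterior is symmetric, so the 90% equal-tailed interval is δ = -7.7 ± z·3.86 with z = 1.645.
Half-width: 1.645 × 3.86 = 6.35.
-7.7 − 6.35 = -14.05; -7.7 + 6.35 = -1.35.

[-14.05, -1.35]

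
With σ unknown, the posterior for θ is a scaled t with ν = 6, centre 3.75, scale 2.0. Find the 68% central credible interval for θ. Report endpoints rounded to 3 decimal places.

The t_6 distribution is symmetric; the 68% interval is 3.75 ± t·2.0 with t_{0.84,6} = 1.084.
Half-width: 1.084 × 2.0 = 2.168.
3.75 − 2.168 = 1.582; 3.75 + 2.168 = 5.918.

[1.582, 5.918]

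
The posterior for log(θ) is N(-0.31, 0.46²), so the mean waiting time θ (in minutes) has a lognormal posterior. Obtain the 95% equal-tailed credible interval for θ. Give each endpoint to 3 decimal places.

On the log scale the 95% interval is -0.31 ± 1.960 × 0.46 = [-1.2116, 0.5916].
Exponentiate: [e^-1.2116, e^0.5916] = [0.298, 1.807].

[0.298, 1.807]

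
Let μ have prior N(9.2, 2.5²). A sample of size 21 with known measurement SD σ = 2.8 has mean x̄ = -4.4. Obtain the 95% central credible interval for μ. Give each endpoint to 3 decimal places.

Posterior precision = 1/2.5² + 21/2.8² = 0.1600 + 2.6786 = 2.8386, so posterior SD = 0.5935.
Posterior mean = (9.2/2.5² + 21·-4.4/2.8²) / 2.8386 = -3.6334.
Interval: -3.6334 ± 1.960 × 0.5935 → [-4.797, -2.470].

[-4.797, -2.470]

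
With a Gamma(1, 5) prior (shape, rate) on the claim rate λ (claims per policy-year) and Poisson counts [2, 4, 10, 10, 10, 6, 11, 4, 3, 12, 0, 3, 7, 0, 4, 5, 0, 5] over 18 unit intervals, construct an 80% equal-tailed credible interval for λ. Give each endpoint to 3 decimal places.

[3.679, 4.775]

Posterior: Gamma(1+96, 5+18) = Gamma(97, 23) (shape, rate).
Equal-tailed 80% interval: Gamma(97, 23) quantiles at 0.1 and 0.9.
Posterior mean ≈ 4.217, SD ≈ 0.428; a Normal approximation gives roughly [3.669, 4.766].
Exact: lower = 3.679; upper = 4.775.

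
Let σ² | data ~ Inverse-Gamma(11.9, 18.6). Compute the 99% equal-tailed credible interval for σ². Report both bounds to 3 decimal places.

[0.821, 3.811]

Inverse-Gamma(11.9, 18.6) quantiles: F⁻¹(0.005) and F⁻¹(0.995).
Equivalently, 1/σ² ~ Gamma(11.9, rate = 18.6); invert its 0.995 and 0.005 quantiles.
Posterior mean ≈ 1.706, SD ≈ 0.542; a Normal approximation gives roughly [0.309, 3.103].
Exact: lower = 0.821; upper = 3.811.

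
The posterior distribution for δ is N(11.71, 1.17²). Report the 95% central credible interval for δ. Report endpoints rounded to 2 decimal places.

The posterior is symmetric, so the 95% equal-tailed interval is δ = 11.71 ± z·1.17 with z = 1.960.
Half-width: 1.960 × 1.17 = 2.29.
11.71 − 2.29 = 9.42; 11.71 + 2.29 = 14.00.

[9.42, 14.00]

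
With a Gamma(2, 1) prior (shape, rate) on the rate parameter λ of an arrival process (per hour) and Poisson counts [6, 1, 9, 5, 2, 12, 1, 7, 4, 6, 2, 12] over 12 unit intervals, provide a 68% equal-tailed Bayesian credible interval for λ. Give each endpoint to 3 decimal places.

[4.674, 5.941]

Posterior: Gamma(2+67, 1+12) = Gamma(69, 13) (shape, rate).
Equal-tailed 68% interval: Gamma(69, 13) quantiles at 0.16 and 0.84.
Posterior mean ≈ 5.308, SD ≈ 0.639; a Normal approximation gives roughly [4.672, 5.943].
Exact: lower = 4.674; upper = 5.941.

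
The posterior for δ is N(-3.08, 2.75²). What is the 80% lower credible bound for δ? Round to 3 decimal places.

-5.394

Need L with P(δ ≥ L) = 0.80: L = -3.08 − z_{0.2}·2.75.
z = 0.842; L = -3.08 − 0.842 × 2.75 = -5.394.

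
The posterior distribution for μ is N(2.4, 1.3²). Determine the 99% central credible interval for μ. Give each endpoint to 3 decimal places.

[-0.949, 5.749]

The posterior is symmetric, so the 99% equal-tailed interval is μ = 2.4 ± z·1.3 with z = 2.576.
Half-width: 2.576 × 1.3 = 3.349.
2.4 − 3.349 = -0.949; 2.4 + 3.349 = 5.749.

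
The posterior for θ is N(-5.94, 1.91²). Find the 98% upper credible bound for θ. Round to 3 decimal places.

Need U with P(θ ≤ U) = 0.98: U = -5.94 + z_{0.02}·1.91.
z = 2.054; U = -5.94 + 2.054 × 1.91 = -2.017.

-2.017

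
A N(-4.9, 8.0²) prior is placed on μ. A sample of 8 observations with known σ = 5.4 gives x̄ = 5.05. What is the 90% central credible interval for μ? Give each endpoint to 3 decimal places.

[1.459, 7.568]

Posterior precision = 1/8.0² + 8/5.4² = 0.0156 + 0.2743 = 0.2900, so posterior SD = 1.8570.
Posterior mean = (-4.9/8.0² + 8·5.05/5.4²) / 0.2900 = 4.5139.
Interval: 4.5139 ± 1.645 × 1.8570 → [1.459, 7.568].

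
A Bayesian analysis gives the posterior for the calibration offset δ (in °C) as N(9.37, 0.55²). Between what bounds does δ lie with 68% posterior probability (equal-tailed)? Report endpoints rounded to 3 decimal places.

[8.823, 9.917]

The posterior is symmetric, so the 68% equal-tailed interval is δ = 9.37 ± z·0.55 with z = 0.994.
Half-width: 0.994 × 0.55 = 0.547.
9.37 − 0.547 = 8.823; 9.37 + 0.547 = 9.917.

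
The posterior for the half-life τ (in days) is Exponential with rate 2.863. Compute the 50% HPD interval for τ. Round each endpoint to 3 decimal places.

[0.000, 0.242]

The exponential density is strictly decreasing on [0, ∞), so the HPD interval is anchored at 0: [0, q] with P(τ ≤ q) = 0.50.
q = −ln(1 − 0.50) / 2.863 = 0.6931 / 2.863 = 0.242.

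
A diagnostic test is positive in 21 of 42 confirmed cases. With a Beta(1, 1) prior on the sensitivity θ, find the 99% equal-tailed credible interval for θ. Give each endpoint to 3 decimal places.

[0.312, 0.688]

Posterior: Beta(1+21, 1+21) = Beta(22, 22).
Equal-tailed 99% interval: the 0.005 and 0.995 quantiles of Beta(22, 22).
Posterior mean ≈ 0.500, SD ≈ 0.075; a Normal approximation gives roughly [0.308, 0.692].
Exact: F⁻¹(0.005) = 0.312; F⁻¹(0.995) = 0.688.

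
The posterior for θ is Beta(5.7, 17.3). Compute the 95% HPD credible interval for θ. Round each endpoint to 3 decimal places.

The posterior is unimodal and skewed, so the HPD interval has equal density at both endpoints and is the shortest 95% interval.
Solving f(0.086) = f(0.422) with F(0.422) − F(0.086) = 0.95 gives [0.086, 0.422].
For comparison, the equal-tailed interval is [0.098, 0.439]; the HPD is narrower and shifted toward the mode.

[0.086, 0.422]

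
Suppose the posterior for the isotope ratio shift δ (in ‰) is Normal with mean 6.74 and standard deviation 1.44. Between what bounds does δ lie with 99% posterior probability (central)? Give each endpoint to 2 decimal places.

The posterior is symmetric, so the 99% equal-tailed interval is δ = 6.74 ± z·1.44 with z = 2.576.
Half-width: 2.576 × 1.44 = 3.71.
6.74 − 3.71 = 3.03; 6.74 + 3.71 = 10.45.

[3.03, 10.45]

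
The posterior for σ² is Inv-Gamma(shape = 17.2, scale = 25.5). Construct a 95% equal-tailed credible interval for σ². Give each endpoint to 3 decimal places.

[0.972, 2.536]

Inverse-Gamma(17.2, 25.5) quantiles: F⁻¹(0.025) and F⁻¹(0.975).
Equivalently, 1/σ² ~ Gamma(17.2, rate = 25.5); invert its 0.975 and 0.025 quantiles.
Posterior mean ≈ 1.574, SD ≈ 0.404; a Normal approximation gives roughly [0.783, 2.365].
Exact: lower = 0.972; upper = 2.536.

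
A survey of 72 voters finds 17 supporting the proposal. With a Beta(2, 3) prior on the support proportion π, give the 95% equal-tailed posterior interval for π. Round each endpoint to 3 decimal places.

[0.158, 0.348]

Posterior: Beta(2+17, 3+55) = Beta(19, 58).
Equal-tailed 95% interval: the 0.025 and 0.975 quantiles of Beta(19, 58).
Posterior mean ≈ 0.247, SD ≈ 0.049; a Normal approximation gives roughly [0.151, 0.342].
Exact: F⁻¹(0.025) = 0.158; F⁻¹(0.975) = 0.348.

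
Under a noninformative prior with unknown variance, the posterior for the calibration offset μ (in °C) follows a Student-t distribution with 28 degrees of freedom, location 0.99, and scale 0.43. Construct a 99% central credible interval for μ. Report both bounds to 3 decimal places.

[-0.198, 2.178]

The t_28 distribution is symmetric; the 99% interval is 0.99 ± t·0.43 with t_{0.995,28} = 2.763.
Half-width: 2.763 × 0.43 = 1.188.
0.99 − 1.188 = -0.198; 0.99 + 1.188 = 2.178.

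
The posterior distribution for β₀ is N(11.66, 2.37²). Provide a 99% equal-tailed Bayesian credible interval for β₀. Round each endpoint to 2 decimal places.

[5.56, 17.76]

The posterior is symmetric, so the 99% equal-tailed interval is β₀ = 11.66 ± z·2.37 with z = 2.576.
Half-width: 2.576 × 2.37 = 6.10.
11.66 − 6.10 = 5.56; 11.66 + 6.10 = 17.76.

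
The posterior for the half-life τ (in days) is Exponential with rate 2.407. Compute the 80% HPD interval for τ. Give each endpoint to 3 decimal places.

[0.000, 0.669]

The exponential density is strictly decreasing on [0, ∞), so the HPD interval is anchored at 0: [0, q] with P(τ ≤ q) = 0.80.
q = −ln(1 − 0.80) / 2.407 = 1.6094 / 2.407 = 0.669.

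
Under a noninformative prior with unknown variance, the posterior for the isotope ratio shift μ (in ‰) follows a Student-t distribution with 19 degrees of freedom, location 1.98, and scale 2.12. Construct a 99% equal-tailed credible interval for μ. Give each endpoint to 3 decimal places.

The t_19 distribution is symmetric; the 99% interval is 1.98 ± t·2.12 with t_{0.995,19} = 2.861.
Half-width: 2.861 × 2.12 = 6.065.
1.98 − 6.065 = -4.085; 1.98 + 6.065 = 8.045.

[-4.085, 8.045]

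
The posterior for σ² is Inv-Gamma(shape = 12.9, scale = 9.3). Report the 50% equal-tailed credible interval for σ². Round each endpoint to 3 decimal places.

[0.616, 0.900]

Inverse-Gamma(12.9, 9.3) quantiles: F⁻¹(0.25) and F⁻¹(0.75).
Equivalently, 1/σ² ~ Gamma(12.9, rate = 9.3); invert its 0.75 and 0.25 quantiles.
Posterior mean ≈ 0.782, SD ≈ 0.237; a Normal approximation gives roughly [0.622, 0.941].
Exact: lower = 0.616; upper = 0.900.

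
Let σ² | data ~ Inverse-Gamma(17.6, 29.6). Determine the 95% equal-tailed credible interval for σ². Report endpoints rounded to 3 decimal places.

[1.108, 2.857]

Inverse-Gamma(17.6, 29.6) quantiles: F⁻¹(0.025) and F⁻¹(0.975).
Equivalently, 1/σ² ~ Gamma(17.6, rate = 29.6); invert its 0.975 and 0.025 quantiles.
Posterior mean ≈ 1.783, SD ≈ 0.451; a Normal approximation gives roughly [0.898, 2.668].
Exact: lower = 1.108; upper = 2.857.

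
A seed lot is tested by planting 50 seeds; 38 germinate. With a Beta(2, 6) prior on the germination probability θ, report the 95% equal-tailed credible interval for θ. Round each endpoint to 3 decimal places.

[0.566, 0.801]

Posterior: Beta(2+38, 6+12) = Beta(40, 18).
Equal-tailed 95% interval: the 0.025 and 0.975 quantiles of Beta(40, 18).
Posterior mean ≈ 0.690, SD ≈ 0.060; a Normal approximation gives roughly [0.572, 0.808].
Exact: F⁻¹(0.025) = 0.566; F⁻¹(0.975) = 0.801.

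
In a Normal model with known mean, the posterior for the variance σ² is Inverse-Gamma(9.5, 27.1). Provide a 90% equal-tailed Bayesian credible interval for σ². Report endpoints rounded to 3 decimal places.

Inverse-Gamma(9.5, 27.1) quantiles: F⁻¹(0.05) and F⁻¹(0.95).
Equivalently, 1/σ² ~ Gamma(9.5, rate = 27.1); invert its 0.95 and 0.05 quantiles.
Posterior mean ≈ 3.188, SD ≈ 1.164; a Normal approximation gives roughly [1.273, 5.103].
Exact: lower = 1.798; upper = 5.357.

[1.798, 5.357]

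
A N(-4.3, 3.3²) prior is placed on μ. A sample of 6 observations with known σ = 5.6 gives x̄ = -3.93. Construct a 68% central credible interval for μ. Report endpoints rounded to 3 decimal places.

Posterior precision = 1/3.3² + 6/5.6² = 0.0918 + 0.1913 = 0.2832, so posterior SD = 1.8793.
Posterior mean = (-4.3/3.3² + 6·-3.93/5.6²) / 0.2832 = -4.0500.
Interval: -4.0500 ± 0.994 × 1.8793 → [-5.919, -2.181].

[-5.919, -2.181]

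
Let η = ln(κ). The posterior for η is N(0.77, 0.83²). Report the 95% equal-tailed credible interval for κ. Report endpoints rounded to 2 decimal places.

[0.42, 10.99]

On the log scale the 95% interval is 0.77 ± 1.960 × 0.83 = [-0.8568, 2.3968].
Exponentiate: [e^-0.8568, e^2.3968] = [0.42, 10.99].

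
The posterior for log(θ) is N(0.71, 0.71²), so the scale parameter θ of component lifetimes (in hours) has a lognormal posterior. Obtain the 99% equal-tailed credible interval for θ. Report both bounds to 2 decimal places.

[0.33, 12.66]

On the log scale the 99% interval is 0.71 ± 2.576 × 0.71 = [-1.1188, 2.5388].
Exponentiate: [e^-1.1188, e^2.5388] = [0.33, 12.66].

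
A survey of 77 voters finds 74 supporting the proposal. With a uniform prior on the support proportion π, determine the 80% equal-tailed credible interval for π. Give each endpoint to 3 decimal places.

Posterior: Beta(1+74, 1+3) = Beta(75, 4).
Equal-tailed 80% interval: the 0.1 and 0.9 quantiles of Beta(75, 4).
Posterior mean ≈ 0.949, SD ≈ 0.025; a Normal approximation gives roughly [0.918, 0.981].
Exact: F⁻¹(0.1) = 0.916; F⁻¹(0.9) = 0.977.

[0.916, 0.977]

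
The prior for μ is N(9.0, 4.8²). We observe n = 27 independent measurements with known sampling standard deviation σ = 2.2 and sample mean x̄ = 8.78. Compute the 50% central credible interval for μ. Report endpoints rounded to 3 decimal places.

[8.497, 9.066]

Posterior precision = 1/4.8² + 27/2.2² = 0.0434 + 5.5785 = 5.6219, so posterior SD = 0.4218.
Posterior mean = (9.0/4.8² + 27·8.78/2.2²) / 5.6219 = 8.7817.
Interval: 8.7817 ± 0.674 × 0.4218 → [8.497, 9.066].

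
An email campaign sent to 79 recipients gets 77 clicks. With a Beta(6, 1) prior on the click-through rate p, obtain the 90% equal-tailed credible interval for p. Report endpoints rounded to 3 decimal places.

[0.928, 0.990]

Posterior: Beta(6+77, 1+2) = Beta(83, 3).
Equal-tailed 90% interval: the 0.05 and 0.95 quantiles of Beta(83, 3).
Posterior mean ≈ 0.965, SD ≈ 0.020; a Normal approximation gives roughly [0.933, 0.997].
Exact: F⁻¹(0.05) = 0.928; F⁻¹(0.95) = 0.990.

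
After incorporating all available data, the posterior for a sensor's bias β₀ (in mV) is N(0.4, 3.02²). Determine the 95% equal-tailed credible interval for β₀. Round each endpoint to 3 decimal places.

[-5.519, 6.319]

The posterior is symmetric, so the 95% equal-tailed interval is β₀ = 0.4 ± z·3.02 with z = 1.960.
Half-width: 1.960 × 3.02 = 5.919.
0.4 − 5.919 = -5.519; 0.4 + 5.919 = 6.319.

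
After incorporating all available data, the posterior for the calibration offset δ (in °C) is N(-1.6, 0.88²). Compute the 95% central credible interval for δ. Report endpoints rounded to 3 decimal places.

The posterior is symmetric, so the 95% equal-tailed interval is δ = -1.6 ± z·0.88 with z = 1.960.
Half-width: 1.960 × 0.88 = 1.725.
-1.6 − 1.725 = -3.325; -1.6 + 1.725 = 0.125.

[-3.325, 0.125]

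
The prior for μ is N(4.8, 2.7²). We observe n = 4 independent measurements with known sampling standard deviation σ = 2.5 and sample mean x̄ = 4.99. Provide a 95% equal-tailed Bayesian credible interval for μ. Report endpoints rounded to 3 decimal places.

Posterior precision = 1/2.7² + 4/2.5² = 0.1372 + 0.6400 = 0.7772, so posterior SD = 1.1343.
Posterior mean = (4.8/2.7² + 4·4.99/2.5²) / 0.7772 = 4.9565.
Interval: 4.9565 ± 1.960 × 1.1343 → [2.733, 7.180].

[2.733, 7.180]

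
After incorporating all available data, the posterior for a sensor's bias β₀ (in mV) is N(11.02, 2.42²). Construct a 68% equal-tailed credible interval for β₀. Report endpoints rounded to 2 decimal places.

[8.61, 13.43]

The posterior is symmetric, so the 68% equal-tailed interval is β₀ = 11.02 ± z·2.42 with z = 0.994.
Half-width: 0.994 × 2.42 = 2.41.
11.02 − 2.41 = 8.61; 11.02 + 2.41 = 13.43.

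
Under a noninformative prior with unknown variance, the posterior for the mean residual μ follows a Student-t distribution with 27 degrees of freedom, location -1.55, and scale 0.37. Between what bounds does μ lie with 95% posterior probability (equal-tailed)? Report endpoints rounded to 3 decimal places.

[-2.309, -0.791]

The t_27 distribution is symmetric; the 95% interval is -1.55 ± t·0.37 with t_{0.975,27} = 2.052.
Half-width: 2.052 × 0.37 = 0.759.
-1.55 − 0.759 = -2.309; -1.55 + 0.759 = -0.791.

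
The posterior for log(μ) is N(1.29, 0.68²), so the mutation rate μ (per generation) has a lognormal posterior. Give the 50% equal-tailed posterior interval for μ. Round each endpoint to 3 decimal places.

On the log scale the 50% interval is 1.29 ± 0.674 × 0.68 = [0.8313, 1.7487].
Exponentiate: [e^0.8313, e^1.7487] = [2.296, 5.747].

[2.296, 5.747]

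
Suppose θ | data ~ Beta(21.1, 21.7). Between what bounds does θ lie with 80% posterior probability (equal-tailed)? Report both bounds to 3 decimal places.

Posterior: Beta(21.1, 21.7).
Equal-tailed 80% interval: the 0.1 and 0.9 quantiles of Beta(21.1, 21.7).
Posterior mean ≈ 0.493, SD ≈ 0.076; a Normal approximation gives roughly [0.396, 0.590].
Exact: F⁻¹(0.1) = 0.396; F⁻¹(0.9) = 0.591.

[0.396, 0.591]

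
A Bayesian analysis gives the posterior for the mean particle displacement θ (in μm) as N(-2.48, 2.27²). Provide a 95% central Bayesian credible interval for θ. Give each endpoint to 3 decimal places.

[-6.929, 1.969]

The posterior is symmetric, so the 95% equal-tailed interval is θ = -2.48 ± z·2.27 with z = 1.960.
Half-width: 1.960 × 2.27 = 4.449.
-2.48 − 4.449 = -6.929; -2.48 + 4.449 = 1.969.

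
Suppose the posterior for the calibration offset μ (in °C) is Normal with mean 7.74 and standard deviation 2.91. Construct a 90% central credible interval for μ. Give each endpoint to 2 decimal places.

The posterior is symmetric, so the 90% equal-tailed interval is μ = 7.74 ± z·2.91 with z = 1.645.
Half-width: 1.645 × 2.91 = 4.79.
7.74 − 4.79 = 2.95; 7.74 + 4.79 = 12.53.

[2.95, 12.53]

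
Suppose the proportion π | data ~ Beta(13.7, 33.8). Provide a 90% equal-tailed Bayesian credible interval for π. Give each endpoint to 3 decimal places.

[0.187, 0.400]

Posterior: Beta(13.7, 33.8).
Equal-tailed 90% interval: the 0.05 and 0.95 quantiles of Beta(13.7, 33.8).
Posterior mean ≈ 0.288, SD ≈ 0.065; a Normal approximation gives roughly [0.181, 0.395].
Exact: F⁻¹(0.05) = 0.187; F⁻¹(0.95) = 0.400.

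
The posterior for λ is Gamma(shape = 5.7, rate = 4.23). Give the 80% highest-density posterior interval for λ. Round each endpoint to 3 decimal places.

The posterior is unimodal and skewed, so the HPD interval has equal density at both endpoints and is the shortest 80% interval.
Solving f(0.569) = f(1.920) with F(1.920) − F(0.569) = 0.80 gives [0.569, 1.920].
For comparison, the equal-tailed interval is [0.693, 2.102]; the HPD is narrower and shifted toward the mode.

[0.569, 1.920]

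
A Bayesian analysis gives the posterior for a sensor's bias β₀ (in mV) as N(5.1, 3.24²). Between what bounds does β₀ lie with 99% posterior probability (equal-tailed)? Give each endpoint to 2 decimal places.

The posterior is symmetric, so the 99% equal-tailed interval is β₀ = 5.1 ± z·3.24 with z = 2.576.
Half-width: 2.576 × 3.24 = 8.35.
5.1 − 8.35 = -3.25; 5.1 + 8.35 = 13.45.

[-3.25, 13.45]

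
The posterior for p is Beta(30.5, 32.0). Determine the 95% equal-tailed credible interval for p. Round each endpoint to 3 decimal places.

Posterior: Beta(30.5, 32.0).
Equal-tailed 95% interval: the 0.025 and 0.975 quantiles of Beta(30.5, 32.0).
Posterior mean ≈ 0.488, SD ≈ 0.063; a Normal approximation gives roughly [0.365, 0.611].
Exact: F⁻¹(0.025) = 0.366; F⁻¹(0.975) = 0.611.

[0.366, 0.611]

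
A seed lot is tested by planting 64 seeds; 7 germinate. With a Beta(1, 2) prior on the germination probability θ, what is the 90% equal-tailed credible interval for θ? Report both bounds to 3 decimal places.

[0.062, 0.190]

Posterior: Beta(1+7, 2+57) = Beta(8, 59).
Equal-tailed 90% interval: the 0.05 and 0.95 quantiles of Beta(8, 59).
Posterior mean ≈ 0.119, SD ≈ 0.039; a Normal approximation gives roughly [0.055, 0.184].
Exact: F⁻¹(0.05) = 0.062; F⁻¹(0.95) = 0.190.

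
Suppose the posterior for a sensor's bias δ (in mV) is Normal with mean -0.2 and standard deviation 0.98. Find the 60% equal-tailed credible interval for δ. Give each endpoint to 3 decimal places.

[-1.025, 0.625]

The posterior is symmetric, so the 60% equal-tailed interval is δ = -0.2 ± z·0.98 with z = 0.842.
Half-width: 0.842 × 0.98 = 0.825.
-0.2 − 0.825 = -1.025; -0.2 + 0.825 = 0.625.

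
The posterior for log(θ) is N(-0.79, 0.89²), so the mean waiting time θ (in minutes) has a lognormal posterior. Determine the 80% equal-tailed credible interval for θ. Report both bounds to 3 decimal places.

[0.145, 1.420]

On the log scale the 80% interval is -0.79 ± 1.282 × 0.89 = [-1.9306, 0.3506].
Exponentiate: [e^-1.9306, e^0.3506] = [0.145, 1.420].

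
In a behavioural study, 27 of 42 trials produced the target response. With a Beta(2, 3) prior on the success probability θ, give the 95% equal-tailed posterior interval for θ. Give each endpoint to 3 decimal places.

Posterior: Beta(2+27, 3+15) = Beta(29, 18).
Equal-tailed 95% interval: the 0.025 and 0.975 quantiles of Beta(29, 18).
Posterior mean ≈ 0.617, SD ≈ 0.070; a Normal approximation gives roughly [0.480, 0.755].
Exact: F⁻¹(0.025) = 0.475; F⁻¹(0.975) = 0.749.

[0.475, 0.749]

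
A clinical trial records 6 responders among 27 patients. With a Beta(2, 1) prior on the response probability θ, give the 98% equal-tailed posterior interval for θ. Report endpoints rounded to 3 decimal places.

[0.108, 0.470]

Posterior: Beta(2+6, 1+21) = Beta(8, 22).
Equal-tailed 98% interval: the 0.01 and 0.99 quantiles of Beta(8, 22).
Posterior mean ≈ 0.267, SD ≈ 0.079; a Normal approximation gives roughly [0.082, 0.451].
Exact: F⁻¹(0.01) = 0.108; F⁻¹(0.99) = 0.470.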